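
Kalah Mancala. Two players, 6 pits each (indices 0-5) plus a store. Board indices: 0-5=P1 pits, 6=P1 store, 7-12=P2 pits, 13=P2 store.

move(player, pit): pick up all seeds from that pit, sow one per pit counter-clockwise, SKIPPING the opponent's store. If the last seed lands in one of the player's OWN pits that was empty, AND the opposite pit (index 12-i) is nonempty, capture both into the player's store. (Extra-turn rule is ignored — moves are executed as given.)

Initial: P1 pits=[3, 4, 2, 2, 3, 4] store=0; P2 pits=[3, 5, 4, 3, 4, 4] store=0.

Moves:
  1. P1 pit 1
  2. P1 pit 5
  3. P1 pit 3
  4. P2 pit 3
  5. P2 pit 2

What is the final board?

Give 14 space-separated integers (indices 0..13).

Answer: 5 0 3 0 5 1 2 4 6 0 1 6 6 2

Derivation:
Move 1: P1 pit1 -> P1=[3,0,3,3,4,5](0) P2=[3,5,4,3,4,4](0)
Move 2: P1 pit5 -> P1=[3,0,3,3,4,0](1) P2=[4,6,5,4,4,4](0)
Move 3: P1 pit3 -> P1=[3,0,3,0,5,1](2) P2=[4,6,5,4,4,4](0)
Move 4: P2 pit3 -> P1=[4,0,3,0,5,1](2) P2=[4,6,5,0,5,5](1)
Move 5: P2 pit2 -> P1=[5,0,3,0,5,1](2) P2=[4,6,0,1,6,6](2)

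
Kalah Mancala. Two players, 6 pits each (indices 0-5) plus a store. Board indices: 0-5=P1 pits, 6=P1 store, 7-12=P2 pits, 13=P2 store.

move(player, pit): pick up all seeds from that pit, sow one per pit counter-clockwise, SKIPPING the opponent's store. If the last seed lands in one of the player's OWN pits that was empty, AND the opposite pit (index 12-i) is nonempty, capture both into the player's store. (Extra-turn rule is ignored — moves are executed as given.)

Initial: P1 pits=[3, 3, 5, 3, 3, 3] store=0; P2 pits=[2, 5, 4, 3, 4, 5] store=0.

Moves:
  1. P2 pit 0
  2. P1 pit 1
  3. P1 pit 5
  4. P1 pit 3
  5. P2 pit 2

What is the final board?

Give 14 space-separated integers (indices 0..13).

Answer: 4 0 6 0 5 1 2 2 7 0 4 5 6 1

Derivation:
Move 1: P2 pit0 -> P1=[3,3,5,3,3,3](0) P2=[0,6,5,3,4,5](0)
Move 2: P1 pit1 -> P1=[3,0,6,4,4,3](0) P2=[0,6,5,3,4,5](0)
Move 3: P1 pit5 -> P1=[3,0,6,4,4,0](1) P2=[1,7,5,3,4,5](0)
Move 4: P1 pit3 -> P1=[3,0,6,0,5,1](2) P2=[2,7,5,3,4,5](0)
Move 5: P2 pit2 -> P1=[4,0,6,0,5,1](2) P2=[2,7,0,4,5,6](1)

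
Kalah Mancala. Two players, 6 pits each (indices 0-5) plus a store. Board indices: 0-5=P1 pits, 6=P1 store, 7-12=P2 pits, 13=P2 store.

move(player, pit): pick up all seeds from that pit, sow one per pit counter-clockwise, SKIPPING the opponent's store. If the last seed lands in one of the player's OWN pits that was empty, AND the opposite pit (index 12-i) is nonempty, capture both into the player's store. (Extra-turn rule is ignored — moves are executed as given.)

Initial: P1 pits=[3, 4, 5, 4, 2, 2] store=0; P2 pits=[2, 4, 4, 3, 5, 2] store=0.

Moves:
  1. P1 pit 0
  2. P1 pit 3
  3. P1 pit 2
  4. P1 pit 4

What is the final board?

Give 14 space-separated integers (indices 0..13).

Answer: 0 5 0 1 0 5 3 5 7 4 3 5 2 0

Derivation:
Move 1: P1 pit0 -> P1=[0,5,6,5,2,2](0) P2=[2,4,4,3,5,2](0)
Move 2: P1 pit3 -> P1=[0,5,6,0,3,3](1) P2=[3,5,4,3,5,2](0)
Move 3: P1 pit2 -> P1=[0,5,0,1,4,4](2) P2=[4,6,4,3,5,2](0)
Move 4: P1 pit4 -> P1=[0,5,0,1,0,5](3) P2=[5,7,4,3,5,2](0)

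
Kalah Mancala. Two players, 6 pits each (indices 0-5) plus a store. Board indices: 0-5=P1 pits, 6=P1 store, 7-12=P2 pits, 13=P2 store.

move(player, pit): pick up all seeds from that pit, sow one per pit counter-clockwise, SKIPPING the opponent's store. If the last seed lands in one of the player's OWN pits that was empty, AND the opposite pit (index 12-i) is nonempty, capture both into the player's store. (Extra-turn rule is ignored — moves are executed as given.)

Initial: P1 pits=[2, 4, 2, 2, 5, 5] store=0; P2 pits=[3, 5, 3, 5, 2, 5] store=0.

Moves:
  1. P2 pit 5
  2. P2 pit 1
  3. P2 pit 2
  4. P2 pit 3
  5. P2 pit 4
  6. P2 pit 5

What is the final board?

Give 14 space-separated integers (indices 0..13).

Move 1: P2 pit5 -> P1=[3,5,3,3,5,5](0) P2=[3,5,3,5,2,0](1)
Move 2: P2 pit1 -> P1=[3,5,3,3,5,5](0) P2=[3,0,4,6,3,1](2)
Move 3: P2 pit2 -> P1=[3,5,3,3,5,5](0) P2=[3,0,0,7,4,2](3)
Move 4: P2 pit3 -> P1=[4,6,4,4,5,5](0) P2=[3,0,0,0,5,3](4)
Move 5: P2 pit4 -> P1=[5,7,5,4,5,5](0) P2=[3,0,0,0,0,4](5)
Move 6: P2 pit5 -> P1=[6,8,6,4,5,5](0) P2=[3,0,0,0,0,0](6)

Answer: 6 8 6 4 5 5 0 3 0 0 0 0 0 6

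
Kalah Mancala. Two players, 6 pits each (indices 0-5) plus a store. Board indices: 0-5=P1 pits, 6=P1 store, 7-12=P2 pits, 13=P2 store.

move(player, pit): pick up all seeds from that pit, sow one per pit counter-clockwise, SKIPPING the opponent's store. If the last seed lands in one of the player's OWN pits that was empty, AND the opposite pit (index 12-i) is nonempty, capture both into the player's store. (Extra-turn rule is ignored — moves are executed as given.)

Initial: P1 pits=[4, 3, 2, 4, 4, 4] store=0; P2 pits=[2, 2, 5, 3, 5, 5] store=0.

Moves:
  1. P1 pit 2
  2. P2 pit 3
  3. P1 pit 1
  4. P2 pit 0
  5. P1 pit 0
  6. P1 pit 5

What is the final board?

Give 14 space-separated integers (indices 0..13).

Answer: 0 1 2 7 7 0 1 1 4 7 0 6 6 1

Derivation:
Move 1: P1 pit2 -> P1=[4,3,0,5,5,4](0) P2=[2,2,5,3,5,5](0)
Move 2: P2 pit3 -> P1=[4,3,0,5,5,4](0) P2=[2,2,5,0,6,6](1)
Move 3: P1 pit1 -> P1=[4,0,1,6,6,4](0) P2=[2,2,5,0,6,6](1)
Move 4: P2 pit0 -> P1=[4,0,1,6,6,4](0) P2=[0,3,6,0,6,6](1)
Move 5: P1 pit0 -> P1=[0,1,2,7,7,4](0) P2=[0,3,6,0,6,6](1)
Move 6: P1 pit5 -> P1=[0,1,2,7,7,0](1) P2=[1,4,7,0,6,6](1)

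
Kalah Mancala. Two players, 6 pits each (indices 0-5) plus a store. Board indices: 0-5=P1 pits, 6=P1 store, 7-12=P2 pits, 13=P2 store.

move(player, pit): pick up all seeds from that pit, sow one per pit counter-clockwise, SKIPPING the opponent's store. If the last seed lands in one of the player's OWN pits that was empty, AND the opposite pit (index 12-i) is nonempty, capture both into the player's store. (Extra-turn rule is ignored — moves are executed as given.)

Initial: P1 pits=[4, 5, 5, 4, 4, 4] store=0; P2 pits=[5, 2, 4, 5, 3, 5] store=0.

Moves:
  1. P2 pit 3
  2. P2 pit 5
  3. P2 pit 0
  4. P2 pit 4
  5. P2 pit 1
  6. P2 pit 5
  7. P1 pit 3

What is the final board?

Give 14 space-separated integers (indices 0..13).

Move 1: P2 pit3 -> P1=[5,6,5,4,4,4](0) P2=[5,2,4,0,4,6](1)
Move 2: P2 pit5 -> P1=[6,7,6,5,5,4](0) P2=[5,2,4,0,4,0](2)
Move 3: P2 pit0 -> P1=[0,7,6,5,5,4](0) P2=[0,3,5,1,5,0](9)
Move 4: P2 pit4 -> P1=[1,8,7,5,5,4](0) P2=[0,3,5,1,0,1](10)
Move 5: P2 pit1 -> P1=[1,0,7,5,5,4](0) P2=[0,0,6,2,0,1](19)
Move 6: P2 pit5 -> P1=[1,0,7,5,5,4](0) P2=[0,0,6,2,0,0](20)
Move 7: P1 pit3 -> P1=[1,0,7,0,6,5](1) P2=[1,1,6,2,0,0](20)

Answer: 1 0 7 0 6 5 1 1 1 6 2 0 0 20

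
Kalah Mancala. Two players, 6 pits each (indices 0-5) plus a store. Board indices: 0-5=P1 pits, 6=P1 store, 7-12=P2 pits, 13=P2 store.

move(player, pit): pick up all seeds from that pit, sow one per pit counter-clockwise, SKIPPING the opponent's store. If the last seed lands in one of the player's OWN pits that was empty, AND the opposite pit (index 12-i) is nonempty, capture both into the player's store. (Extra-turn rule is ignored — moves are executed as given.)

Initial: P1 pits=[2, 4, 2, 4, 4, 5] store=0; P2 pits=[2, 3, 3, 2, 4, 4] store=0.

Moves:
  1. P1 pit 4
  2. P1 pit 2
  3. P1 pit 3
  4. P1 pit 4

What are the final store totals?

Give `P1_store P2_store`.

Answer: 7 0

Derivation:
Move 1: P1 pit4 -> P1=[2,4,2,4,0,6](1) P2=[3,4,3,2,4,4](0)
Move 2: P1 pit2 -> P1=[2,4,0,5,0,6](6) P2=[3,0,3,2,4,4](0)
Move 3: P1 pit3 -> P1=[2,4,0,0,1,7](7) P2=[4,1,3,2,4,4](0)
Move 4: P1 pit4 -> P1=[2,4,0,0,0,8](7) P2=[4,1,3,2,4,4](0)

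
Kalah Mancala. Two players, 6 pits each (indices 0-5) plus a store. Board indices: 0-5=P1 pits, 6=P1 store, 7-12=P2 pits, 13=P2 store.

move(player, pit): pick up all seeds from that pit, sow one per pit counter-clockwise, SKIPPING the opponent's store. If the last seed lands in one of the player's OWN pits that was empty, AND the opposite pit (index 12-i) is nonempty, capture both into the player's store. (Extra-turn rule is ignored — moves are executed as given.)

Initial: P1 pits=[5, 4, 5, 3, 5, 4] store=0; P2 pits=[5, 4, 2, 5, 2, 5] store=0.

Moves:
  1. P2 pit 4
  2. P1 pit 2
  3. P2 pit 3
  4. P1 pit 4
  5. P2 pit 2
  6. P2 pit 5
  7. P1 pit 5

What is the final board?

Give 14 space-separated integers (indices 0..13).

Move 1: P2 pit4 -> P1=[5,4,5,3,5,4](0) P2=[5,4,2,5,0,6](1)
Move 2: P1 pit2 -> P1=[5,4,0,4,6,5](1) P2=[6,4,2,5,0,6](1)
Move 3: P2 pit3 -> P1=[6,5,0,4,6,5](1) P2=[6,4,2,0,1,7](2)
Move 4: P1 pit4 -> P1=[6,5,0,4,0,6](2) P2=[7,5,3,1,1,7](2)
Move 5: P2 pit2 -> P1=[6,5,0,4,0,6](2) P2=[7,5,0,2,2,8](2)
Move 6: P2 pit5 -> P1=[7,6,1,5,1,7](2) P2=[8,5,0,2,2,0](3)
Move 7: P1 pit5 -> P1=[7,6,1,5,1,0](3) P2=[9,6,1,3,3,1](3)

Answer: 7 6 1 5 1 0 3 9 6 1 3 3 1 3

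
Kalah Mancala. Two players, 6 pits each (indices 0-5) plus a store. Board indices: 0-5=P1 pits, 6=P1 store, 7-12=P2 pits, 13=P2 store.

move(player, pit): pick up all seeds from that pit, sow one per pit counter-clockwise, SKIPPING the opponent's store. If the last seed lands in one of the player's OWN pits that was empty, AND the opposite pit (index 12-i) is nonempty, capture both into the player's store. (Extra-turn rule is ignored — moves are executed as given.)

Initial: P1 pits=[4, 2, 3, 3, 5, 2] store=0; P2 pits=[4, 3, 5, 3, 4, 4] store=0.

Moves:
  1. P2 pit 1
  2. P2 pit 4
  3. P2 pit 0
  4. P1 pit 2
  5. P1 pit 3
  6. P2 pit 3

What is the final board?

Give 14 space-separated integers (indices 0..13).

Answer: 6 1 0 0 7 4 2 1 1 7 0 1 6 6

Derivation:
Move 1: P2 pit1 -> P1=[4,2,3,3,5,2](0) P2=[4,0,6,4,5,4](0)
Move 2: P2 pit4 -> P1=[5,3,4,3,5,2](0) P2=[4,0,6,4,0,5](1)
Move 3: P2 pit0 -> P1=[5,0,4,3,5,2](0) P2=[0,1,7,5,0,5](5)
Move 4: P1 pit2 -> P1=[5,0,0,4,6,3](1) P2=[0,1,7,5,0,5](5)
Move 5: P1 pit3 -> P1=[5,0,0,0,7,4](2) P2=[1,1,7,5,0,5](5)
Move 6: P2 pit3 -> P1=[6,1,0,0,7,4](2) P2=[1,1,7,0,1,6](6)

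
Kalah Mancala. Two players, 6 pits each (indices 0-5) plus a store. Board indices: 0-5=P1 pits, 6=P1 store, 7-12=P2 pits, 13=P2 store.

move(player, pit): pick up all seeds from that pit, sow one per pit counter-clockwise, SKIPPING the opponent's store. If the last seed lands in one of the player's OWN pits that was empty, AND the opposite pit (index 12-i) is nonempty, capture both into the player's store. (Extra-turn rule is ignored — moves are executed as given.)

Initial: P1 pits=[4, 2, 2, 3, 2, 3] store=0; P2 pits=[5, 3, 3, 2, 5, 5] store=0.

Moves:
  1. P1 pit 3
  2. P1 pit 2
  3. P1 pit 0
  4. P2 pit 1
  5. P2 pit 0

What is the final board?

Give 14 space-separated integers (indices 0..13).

Move 1: P1 pit3 -> P1=[4,2,2,0,3,4](1) P2=[5,3,3,2,5,5](0)
Move 2: P1 pit2 -> P1=[4,2,0,1,4,4](1) P2=[5,3,3,2,5,5](0)
Move 3: P1 pit0 -> P1=[0,3,1,2,5,4](1) P2=[5,3,3,2,5,5](0)
Move 4: P2 pit1 -> P1=[0,3,1,2,5,4](1) P2=[5,0,4,3,6,5](0)
Move 5: P2 pit0 -> P1=[0,3,1,2,5,4](1) P2=[0,1,5,4,7,6](0)

Answer: 0 3 1 2 5 4 1 0 1 5 4 7 6 0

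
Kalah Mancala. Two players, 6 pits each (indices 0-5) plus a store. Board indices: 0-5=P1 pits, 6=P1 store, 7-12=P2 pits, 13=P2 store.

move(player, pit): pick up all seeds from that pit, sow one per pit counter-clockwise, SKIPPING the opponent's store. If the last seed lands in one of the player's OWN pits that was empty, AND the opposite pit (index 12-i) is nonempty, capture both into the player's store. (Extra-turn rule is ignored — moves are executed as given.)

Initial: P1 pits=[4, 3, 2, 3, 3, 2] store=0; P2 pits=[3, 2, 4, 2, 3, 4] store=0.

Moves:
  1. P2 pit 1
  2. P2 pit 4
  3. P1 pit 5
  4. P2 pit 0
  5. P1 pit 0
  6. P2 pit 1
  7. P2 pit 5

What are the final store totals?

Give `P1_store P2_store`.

Answer: 1 6

Derivation:
Move 1: P2 pit1 -> P1=[4,3,2,3,3,2](0) P2=[3,0,5,3,3,4](0)
Move 2: P2 pit4 -> P1=[5,3,2,3,3,2](0) P2=[3,0,5,3,0,5](1)
Move 3: P1 pit5 -> P1=[5,3,2,3,3,0](1) P2=[4,0,5,3,0,5](1)
Move 4: P2 pit0 -> P1=[5,0,2,3,3,0](1) P2=[0,1,6,4,0,5](5)
Move 5: P1 pit0 -> P1=[0,1,3,4,4,1](1) P2=[0,1,6,4,0,5](5)
Move 6: P2 pit1 -> P1=[0,1,3,4,4,1](1) P2=[0,0,7,4,0,5](5)
Move 7: P2 pit5 -> P1=[1,2,4,5,4,1](1) P2=[0,0,7,4,0,0](6)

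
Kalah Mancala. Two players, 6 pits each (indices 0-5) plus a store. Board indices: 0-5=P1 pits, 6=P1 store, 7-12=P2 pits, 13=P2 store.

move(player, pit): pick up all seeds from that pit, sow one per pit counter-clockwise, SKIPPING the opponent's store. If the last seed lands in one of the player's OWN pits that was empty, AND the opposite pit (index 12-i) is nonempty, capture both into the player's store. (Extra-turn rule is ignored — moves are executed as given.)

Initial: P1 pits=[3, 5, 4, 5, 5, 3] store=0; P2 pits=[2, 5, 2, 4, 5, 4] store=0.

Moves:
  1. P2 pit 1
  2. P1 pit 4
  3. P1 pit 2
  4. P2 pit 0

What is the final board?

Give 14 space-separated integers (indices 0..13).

Answer: 3 5 0 6 1 5 2 0 2 5 6 6 5 1

Derivation:
Move 1: P2 pit1 -> P1=[3,5,4,5,5,3](0) P2=[2,0,3,5,6,5](1)
Move 2: P1 pit4 -> P1=[3,5,4,5,0,4](1) P2=[3,1,4,5,6,5](1)
Move 3: P1 pit2 -> P1=[3,5,0,6,1,5](2) P2=[3,1,4,5,6,5](1)
Move 4: P2 pit0 -> P1=[3,5,0,6,1,5](2) P2=[0,2,5,6,6,5](1)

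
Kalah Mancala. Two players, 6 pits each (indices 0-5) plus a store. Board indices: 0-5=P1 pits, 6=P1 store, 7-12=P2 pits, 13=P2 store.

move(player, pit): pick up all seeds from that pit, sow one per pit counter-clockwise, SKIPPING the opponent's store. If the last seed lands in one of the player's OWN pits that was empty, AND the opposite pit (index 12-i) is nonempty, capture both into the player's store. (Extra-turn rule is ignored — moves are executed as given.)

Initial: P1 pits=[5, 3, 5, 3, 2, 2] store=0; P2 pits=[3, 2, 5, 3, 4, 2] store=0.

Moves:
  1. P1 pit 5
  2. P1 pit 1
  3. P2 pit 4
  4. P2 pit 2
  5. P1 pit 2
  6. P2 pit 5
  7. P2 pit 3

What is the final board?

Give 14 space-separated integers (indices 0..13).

Answer: 9 2 1 5 4 1 2 5 3 0 0 2 1 4

Derivation:
Move 1: P1 pit5 -> P1=[5,3,5,3,2,0](1) P2=[4,2,5,3,4,2](0)
Move 2: P1 pit1 -> P1=[5,0,6,4,3,0](1) P2=[4,2,5,3,4,2](0)
Move 3: P2 pit4 -> P1=[6,1,6,4,3,0](1) P2=[4,2,5,3,0,3](1)
Move 4: P2 pit2 -> P1=[7,1,6,4,3,0](1) P2=[4,2,0,4,1,4](2)
Move 5: P1 pit2 -> P1=[7,1,0,5,4,1](2) P2=[5,3,0,4,1,4](2)
Move 6: P2 pit5 -> P1=[8,2,1,5,4,1](2) P2=[5,3,0,4,1,0](3)
Move 7: P2 pit3 -> P1=[9,2,1,5,4,1](2) P2=[5,3,0,0,2,1](4)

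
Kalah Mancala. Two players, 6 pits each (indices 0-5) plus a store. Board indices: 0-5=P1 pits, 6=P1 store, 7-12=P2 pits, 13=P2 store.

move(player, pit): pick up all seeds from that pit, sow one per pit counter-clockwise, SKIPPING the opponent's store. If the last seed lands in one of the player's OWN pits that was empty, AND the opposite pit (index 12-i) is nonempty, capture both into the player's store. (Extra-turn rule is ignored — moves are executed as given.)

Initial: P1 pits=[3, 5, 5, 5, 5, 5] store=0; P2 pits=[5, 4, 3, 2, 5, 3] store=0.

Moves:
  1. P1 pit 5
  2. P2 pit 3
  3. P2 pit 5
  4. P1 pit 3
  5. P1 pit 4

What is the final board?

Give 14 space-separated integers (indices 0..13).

Move 1: P1 pit5 -> P1=[3,5,5,5,5,0](1) P2=[6,5,4,3,5,3](0)
Move 2: P2 pit3 -> P1=[3,5,5,5,5,0](1) P2=[6,5,4,0,6,4](1)
Move 3: P2 pit5 -> P1=[4,6,6,5,5,0](1) P2=[6,5,4,0,6,0](2)
Move 4: P1 pit3 -> P1=[4,6,6,0,6,1](2) P2=[7,6,4,0,6,0](2)
Move 5: P1 pit4 -> P1=[4,6,6,0,0,2](3) P2=[8,7,5,1,6,0](2)

Answer: 4 6 6 0 0 2 3 8 7 5 1 6 0 2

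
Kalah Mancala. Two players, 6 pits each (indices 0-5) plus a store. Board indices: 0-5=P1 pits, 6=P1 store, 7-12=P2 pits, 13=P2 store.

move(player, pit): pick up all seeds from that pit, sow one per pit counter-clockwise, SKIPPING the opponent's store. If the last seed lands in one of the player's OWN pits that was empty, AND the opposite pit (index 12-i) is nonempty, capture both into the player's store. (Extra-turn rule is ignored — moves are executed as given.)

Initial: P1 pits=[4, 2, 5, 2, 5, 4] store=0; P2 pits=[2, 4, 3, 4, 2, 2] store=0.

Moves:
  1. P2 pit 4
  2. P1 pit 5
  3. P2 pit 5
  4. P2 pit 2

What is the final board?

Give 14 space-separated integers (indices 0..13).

Move 1: P2 pit4 -> P1=[4,2,5,2,5,4](0) P2=[2,4,3,4,0,3](1)
Move 2: P1 pit5 -> P1=[4,2,5,2,5,0](1) P2=[3,5,4,4,0,3](1)
Move 3: P2 pit5 -> P1=[5,3,5,2,5,0](1) P2=[3,5,4,4,0,0](2)
Move 4: P2 pit2 -> P1=[5,3,5,2,5,0](1) P2=[3,5,0,5,1,1](3)

Answer: 5 3 5 2 5 0 1 3 5 0 5 1 1 3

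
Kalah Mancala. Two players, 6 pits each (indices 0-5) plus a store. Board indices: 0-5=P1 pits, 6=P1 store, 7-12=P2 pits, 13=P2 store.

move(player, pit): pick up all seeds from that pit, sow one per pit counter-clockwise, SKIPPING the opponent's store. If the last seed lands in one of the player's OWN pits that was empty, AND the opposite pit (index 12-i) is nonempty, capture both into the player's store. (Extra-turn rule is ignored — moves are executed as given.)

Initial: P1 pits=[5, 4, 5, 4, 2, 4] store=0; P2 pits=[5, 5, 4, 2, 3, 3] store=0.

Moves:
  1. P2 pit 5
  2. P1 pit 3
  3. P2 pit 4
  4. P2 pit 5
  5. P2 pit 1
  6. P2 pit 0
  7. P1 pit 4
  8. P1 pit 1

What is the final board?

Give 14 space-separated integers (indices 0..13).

Answer: 7 0 6 1 1 7 3 1 1 6 4 2 2 5

Derivation:
Move 1: P2 pit5 -> P1=[6,5,5,4,2,4](0) P2=[5,5,4,2,3,0](1)
Move 2: P1 pit3 -> P1=[6,5,5,0,3,5](1) P2=[6,5,4,2,3,0](1)
Move 3: P2 pit4 -> P1=[7,5,5,0,3,5](1) P2=[6,5,4,2,0,1](2)
Move 4: P2 pit5 -> P1=[7,5,5,0,3,5](1) P2=[6,5,4,2,0,0](3)
Move 5: P2 pit1 -> P1=[7,5,5,0,3,5](1) P2=[6,0,5,3,1,1](4)
Move 6: P2 pit0 -> P1=[7,5,5,0,3,5](1) P2=[0,1,6,4,2,2](5)
Move 7: P1 pit4 -> P1=[7,5,5,0,0,6](2) P2=[1,1,6,4,2,2](5)
Move 8: P1 pit1 -> P1=[7,0,6,1,1,7](3) P2=[1,1,6,4,2,2](5)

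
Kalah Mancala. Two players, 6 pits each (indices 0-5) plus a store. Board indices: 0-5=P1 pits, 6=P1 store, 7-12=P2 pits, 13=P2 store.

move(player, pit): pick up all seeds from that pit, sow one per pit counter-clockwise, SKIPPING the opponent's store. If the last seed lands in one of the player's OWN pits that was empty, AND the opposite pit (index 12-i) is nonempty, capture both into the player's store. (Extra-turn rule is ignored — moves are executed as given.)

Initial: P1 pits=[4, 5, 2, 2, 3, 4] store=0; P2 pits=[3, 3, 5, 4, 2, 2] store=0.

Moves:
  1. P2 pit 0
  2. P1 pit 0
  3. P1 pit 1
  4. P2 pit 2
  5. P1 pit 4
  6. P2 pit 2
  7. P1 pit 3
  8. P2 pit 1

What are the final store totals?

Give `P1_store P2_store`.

Answer: 3 2

Derivation:
Move 1: P2 pit0 -> P1=[4,5,2,2,3,4](0) P2=[0,4,6,5,2,2](0)
Move 2: P1 pit0 -> P1=[0,6,3,3,4,4](0) P2=[0,4,6,5,2,2](0)
Move 3: P1 pit1 -> P1=[0,0,4,4,5,5](1) P2=[1,4,6,5,2,2](0)
Move 4: P2 pit2 -> P1=[1,1,4,4,5,5](1) P2=[1,4,0,6,3,3](1)
Move 5: P1 pit4 -> P1=[1,1,4,4,0,6](2) P2=[2,5,1,6,3,3](1)
Move 6: P2 pit2 -> P1=[1,1,4,4,0,6](2) P2=[2,5,0,7,3,3](1)
Move 7: P1 pit3 -> P1=[1,1,4,0,1,7](3) P2=[3,5,0,7,3,3](1)
Move 8: P2 pit1 -> P1=[1,1,4,0,1,7](3) P2=[3,0,1,8,4,4](2)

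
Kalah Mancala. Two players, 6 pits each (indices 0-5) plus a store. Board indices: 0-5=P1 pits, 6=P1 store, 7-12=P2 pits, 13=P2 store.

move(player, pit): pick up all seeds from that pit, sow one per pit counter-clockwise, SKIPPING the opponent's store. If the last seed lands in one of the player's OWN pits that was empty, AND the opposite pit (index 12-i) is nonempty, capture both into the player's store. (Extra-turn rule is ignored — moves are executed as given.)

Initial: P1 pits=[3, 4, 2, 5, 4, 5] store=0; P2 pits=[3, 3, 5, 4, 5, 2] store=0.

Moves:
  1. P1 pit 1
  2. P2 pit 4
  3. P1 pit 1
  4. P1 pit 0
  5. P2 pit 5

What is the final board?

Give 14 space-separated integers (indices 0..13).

Answer: 1 2 6 7 6 6 0 3 3 5 4 0 0 2

Derivation:
Move 1: P1 pit1 -> P1=[3,0,3,6,5,6](0) P2=[3,3,5,4,5,2](0)
Move 2: P2 pit4 -> P1=[4,1,4,6,5,6](0) P2=[3,3,5,4,0,3](1)
Move 3: P1 pit1 -> P1=[4,0,5,6,5,6](0) P2=[3,3,5,4,0,3](1)
Move 4: P1 pit0 -> P1=[0,1,6,7,6,6](0) P2=[3,3,5,4,0,3](1)
Move 5: P2 pit5 -> P1=[1,2,6,7,6,6](0) P2=[3,3,5,4,0,0](2)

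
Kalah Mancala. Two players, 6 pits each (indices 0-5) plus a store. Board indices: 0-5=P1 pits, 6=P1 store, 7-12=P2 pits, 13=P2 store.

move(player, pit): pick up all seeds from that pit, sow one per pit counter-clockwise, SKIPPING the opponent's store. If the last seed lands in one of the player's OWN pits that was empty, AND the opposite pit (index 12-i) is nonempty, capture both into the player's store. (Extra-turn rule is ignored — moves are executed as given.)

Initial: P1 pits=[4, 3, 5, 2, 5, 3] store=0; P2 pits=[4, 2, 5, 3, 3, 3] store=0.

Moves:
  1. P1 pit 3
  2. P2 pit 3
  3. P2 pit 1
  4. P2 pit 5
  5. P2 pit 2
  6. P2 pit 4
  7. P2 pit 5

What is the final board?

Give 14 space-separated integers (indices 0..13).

Answer: 8 6 2 0 6 4 0 4 0 0 1 0 0 11

Derivation:
Move 1: P1 pit3 -> P1=[4,3,5,0,6,4](0) P2=[4,2,5,3,3,3](0)
Move 2: P2 pit3 -> P1=[4,3,5,0,6,4](0) P2=[4,2,5,0,4,4](1)
Move 3: P2 pit1 -> P1=[4,3,0,0,6,4](0) P2=[4,0,6,0,4,4](7)
Move 4: P2 pit5 -> P1=[5,4,1,0,6,4](0) P2=[4,0,6,0,4,0](8)
Move 5: P2 pit2 -> P1=[6,5,1,0,6,4](0) P2=[4,0,0,1,5,1](9)
Move 6: P2 pit4 -> P1=[7,6,2,0,6,4](0) P2=[4,0,0,1,0,2](10)
Move 7: P2 pit5 -> P1=[8,6,2,0,6,4](0) P2=[4,0,0,1,0,0](11)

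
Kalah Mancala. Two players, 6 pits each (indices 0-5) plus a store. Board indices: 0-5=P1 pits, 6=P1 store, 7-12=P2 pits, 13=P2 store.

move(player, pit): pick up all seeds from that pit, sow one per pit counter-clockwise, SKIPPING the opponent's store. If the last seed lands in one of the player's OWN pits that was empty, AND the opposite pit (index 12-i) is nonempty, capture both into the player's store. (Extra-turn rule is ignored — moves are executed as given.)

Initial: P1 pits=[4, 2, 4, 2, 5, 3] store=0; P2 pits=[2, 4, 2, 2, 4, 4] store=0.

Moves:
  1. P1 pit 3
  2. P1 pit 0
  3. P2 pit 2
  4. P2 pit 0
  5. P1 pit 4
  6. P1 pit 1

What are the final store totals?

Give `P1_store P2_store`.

Answer: 8 2

Derivation:
Move 1: P1 pit3 -> P1=[4,2,4,0,6,4](0) P2=[2,4,2,2,4,4](0)
Move 2: P1 pit0 -> P1=[0,3,5,1,7,4](0) P2=[2,4,2,2,4,4](0)
Move 3: P2 pit2 -> P1=[0,3,5,1,7,4](0) P2=[2,4,0,3,5,4](0)
Move 4: P2 pit0 -> P1=[0,3,5,0,7,4](0) P2=[0,5,0,3,5,4](2)
Move 5: P1 pit4 -> P1=[0,3,5,0,0,5](1) P2=[1,6,1,4,6,4](2)
Move 6: P1 pit1 -> P1=[0,0,6,1,0,5](8) P2=[1,0,1,4,6,4](2)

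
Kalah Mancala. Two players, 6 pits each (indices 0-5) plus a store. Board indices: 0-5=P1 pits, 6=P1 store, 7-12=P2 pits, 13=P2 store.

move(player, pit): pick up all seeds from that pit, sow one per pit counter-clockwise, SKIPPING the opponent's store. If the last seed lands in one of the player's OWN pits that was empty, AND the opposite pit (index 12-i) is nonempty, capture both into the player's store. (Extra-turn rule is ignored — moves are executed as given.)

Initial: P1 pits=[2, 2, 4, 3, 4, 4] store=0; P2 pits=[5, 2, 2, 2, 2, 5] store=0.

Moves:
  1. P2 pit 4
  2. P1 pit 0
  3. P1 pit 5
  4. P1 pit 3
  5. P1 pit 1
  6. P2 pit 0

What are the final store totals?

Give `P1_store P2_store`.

Answer: 2 2

Derivation:
Move 1: P2 pit4 -> P1=[2,2,4,3,4,4](0) P2=[5,2,2,2,0,6](1)
Move 2: P1 pit0 -> P1=[0,3,5,3,4,4](0) P2=[5,2,2,2,0,6](1)
Move 3: P1 pit5 -> P1=[0,3,5,3,4,0](1) P2=[6,3,3,2,0,6](1)
Move 4: P1 pit3 -> P1=[0,3,5,0,5,1](2) P2=[6,3,3,2,0,6](1)
Move 5: P1 pit1 -> P1=[0,0,6,1,6,1](2) P2=[6,3,3,2,0,6](1)
Move 6: P2 pit0 -> P1=[0,0,6,1,6,1](2) P2=[0,4,4,3,1,7](2)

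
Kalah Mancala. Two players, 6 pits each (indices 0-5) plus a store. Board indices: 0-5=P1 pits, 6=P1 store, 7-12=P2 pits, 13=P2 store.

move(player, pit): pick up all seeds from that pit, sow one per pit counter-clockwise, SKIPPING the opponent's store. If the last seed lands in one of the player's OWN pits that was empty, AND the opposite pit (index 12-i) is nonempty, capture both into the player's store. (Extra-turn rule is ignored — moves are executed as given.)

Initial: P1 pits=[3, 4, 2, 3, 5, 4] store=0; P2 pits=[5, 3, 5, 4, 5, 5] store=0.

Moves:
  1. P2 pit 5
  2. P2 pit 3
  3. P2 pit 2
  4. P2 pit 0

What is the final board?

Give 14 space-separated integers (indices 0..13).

Move 1: P2 pit5 -> P1=[4,5,3,4,5,4](0) P2=[5,3,5,4,5,0](1)
Move 2: P2 pit3 -> P1=[5,5,3,4,5,4](0) P2=[5,3,5,0,6,1](2)
Move 3: P2 pit2 -> P1=[6,5,3,4,5,4](0) P2=[5,3,0,1,7,2](3)
Move 4: P2 pit0 -> P1=[6,5,3,4,5,4](0) P2=[0,4,1,2,8,3](3)

Answer: 6 5 3 4 5 4 0 0 4 1 2 8 3 3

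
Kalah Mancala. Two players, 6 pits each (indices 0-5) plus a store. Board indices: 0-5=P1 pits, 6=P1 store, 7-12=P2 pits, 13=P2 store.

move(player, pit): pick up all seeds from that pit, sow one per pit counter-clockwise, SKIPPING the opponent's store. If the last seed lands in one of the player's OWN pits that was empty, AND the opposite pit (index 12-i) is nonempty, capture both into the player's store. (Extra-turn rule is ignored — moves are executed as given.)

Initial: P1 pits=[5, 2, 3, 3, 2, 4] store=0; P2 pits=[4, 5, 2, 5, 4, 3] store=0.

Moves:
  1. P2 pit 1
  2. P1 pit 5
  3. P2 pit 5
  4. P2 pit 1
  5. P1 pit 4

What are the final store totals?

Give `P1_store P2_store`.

Answer: 2 2

Derivation:
Move 1: P2 pit1 -> P1=[5,2,3,3,2,4](0) P2=[4,0,3,6,5,4](1)
Move 2: P1 pit5 -> P1=[5,2,3,3,2,0](1) P2=[5,1,4,6,5,4](1)
Move 3: P2 pit5 -> P1=[6,3,4,3,2,0](1) P2=[5,1,4,6,5,0](2)
Move 4: P2 pit1 -> P1=[6,3,4,3,2,0](1) P2=[5,0,5,6,5,0](2)
Move 5: P1 pit4 -> P1=[6,3,4,3,0,1](2) P2=[5,0,5,6,5,0](2)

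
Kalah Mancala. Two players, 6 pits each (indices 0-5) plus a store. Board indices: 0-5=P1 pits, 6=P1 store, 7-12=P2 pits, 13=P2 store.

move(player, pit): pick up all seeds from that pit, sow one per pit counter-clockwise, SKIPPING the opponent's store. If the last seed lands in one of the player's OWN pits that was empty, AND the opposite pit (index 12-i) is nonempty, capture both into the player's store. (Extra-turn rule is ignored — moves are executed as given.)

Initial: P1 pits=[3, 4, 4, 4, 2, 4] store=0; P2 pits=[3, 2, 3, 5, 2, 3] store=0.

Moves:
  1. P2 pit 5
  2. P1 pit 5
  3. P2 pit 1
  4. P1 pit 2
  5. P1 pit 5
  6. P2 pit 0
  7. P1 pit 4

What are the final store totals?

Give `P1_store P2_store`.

Answer: 4 1

Derivation:
Move 1: P2 pit5 -> P1=[4,5,4,4,2,4](0) P2=[3,2,3,5,2,0](1)
Move 2: P1 pit5 -> P1=[4,5,4,4,2,0](1) P2=[4,3,4,5,2,0](1)
Move 3: P2 pit1 -> P1=[4,5,4,4,2,0](1) P2=[4,0,5,6,3,0](1)
Move 4: P1 pit2 -> P1=[4,5,0,5,3,1](2) P2=[4,0,5,6,3,0](1)
Move 5: P1 pit5 -> P1=[4,5,0,5,3,0](3) P2=[4,0,5,6,3,0](1)
Move 6: P2 pit0 -> P1=[4,5,0,5,3,0](3) P2=[0,1,6,7,4,0](1)
Move 7: P1 pit4 -> P1=[4,5,0,5,0,1](4) P2=[1,1,6,7,4,0](1)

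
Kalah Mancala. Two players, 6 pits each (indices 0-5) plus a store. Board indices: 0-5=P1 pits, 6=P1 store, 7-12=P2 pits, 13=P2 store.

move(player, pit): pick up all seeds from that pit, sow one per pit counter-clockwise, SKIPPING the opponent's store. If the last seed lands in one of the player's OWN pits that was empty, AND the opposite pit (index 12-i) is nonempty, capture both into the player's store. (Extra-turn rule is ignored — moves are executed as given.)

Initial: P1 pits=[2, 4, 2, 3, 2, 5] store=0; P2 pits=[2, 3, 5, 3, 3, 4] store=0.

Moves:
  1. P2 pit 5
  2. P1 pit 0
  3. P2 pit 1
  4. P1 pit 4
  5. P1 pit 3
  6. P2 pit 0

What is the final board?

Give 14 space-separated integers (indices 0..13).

Answer: 0 6 4 0 1 7 2 0 1 7 5 4 0 1

Derivation:
Move 1: P2 pit5 -> P1=[3,5,3,3,2,5](0) P2=[2,3,5,3,3,0](1)
Move 2: P1 pit0 -> P1=[0,6,4,4,2,5](0) P2=[2,3,5,3,3,0](1)
Move 3: P2 pit1 -> P1=[0,6,4,4,2,5](0) P2=[2,0,6,4,4,0](1)
Move 4: P1 pit4 -> P1=[0,6,4,4,0,6](1) P2=[2,0,6,4,4,0](1)
Move 5: P1 pit3 -> P1=[0,6,4,0,1,7](2) P2=[3,0,6,4,4,0](1)
Move 6: P2 pit0 -> P1=[0,6,4,0,1,7](2) P2=[0,1,7,5,4,0](1)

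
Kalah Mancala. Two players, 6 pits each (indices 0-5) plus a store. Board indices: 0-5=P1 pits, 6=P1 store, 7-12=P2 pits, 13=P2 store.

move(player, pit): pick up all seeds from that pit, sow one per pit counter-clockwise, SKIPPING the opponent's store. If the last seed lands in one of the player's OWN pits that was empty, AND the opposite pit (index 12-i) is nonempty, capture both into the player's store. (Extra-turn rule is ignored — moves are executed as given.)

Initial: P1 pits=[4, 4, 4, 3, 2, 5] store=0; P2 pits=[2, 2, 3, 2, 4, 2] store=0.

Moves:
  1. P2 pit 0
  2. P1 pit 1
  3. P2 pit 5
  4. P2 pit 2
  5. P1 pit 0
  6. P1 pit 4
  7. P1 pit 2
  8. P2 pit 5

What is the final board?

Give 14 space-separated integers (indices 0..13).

Answer: 0 1 0 6 1 9 2 2 5 0 3 5 0 3

Derivation:
Move 1: P2 pit0 -> P1=[4,4,4,3,2,5](0) P2=[0,3,4,2,4,2](0)
Move 2: P1 pit1 -> P1=[4,0,5,4,3,6](0) P2=[0,3,4,2,4,2](0)
Move 3: P2 pit5 -> P1=[5,0,5,4,3,6](0) P2=[0,3,4,2,4,0](1)
Move 4: P2 pit2 -> P1=[5,0,5,4,3,6](0) P2=[0,3,0,3,5,1](2)
Move 5: P1 pit0 -> P1=[0,1,6,5,4,7](0) P2=[0,3,0,3,5,1](2)
Move 6: P1 pit4 -> P1=[0,1,6,5,0,8](1) P2=[1,4,0,3,5,1](2)
Move 7: P1 pit2 -> P1=[0,1,0,6,1,9](2) P2=[2,5,0,3,5,1](2)
Move 8: P2 pit5 -> P1=[0,1,0,6,1,9](2) P2=[2,5,0,3,5,0](3)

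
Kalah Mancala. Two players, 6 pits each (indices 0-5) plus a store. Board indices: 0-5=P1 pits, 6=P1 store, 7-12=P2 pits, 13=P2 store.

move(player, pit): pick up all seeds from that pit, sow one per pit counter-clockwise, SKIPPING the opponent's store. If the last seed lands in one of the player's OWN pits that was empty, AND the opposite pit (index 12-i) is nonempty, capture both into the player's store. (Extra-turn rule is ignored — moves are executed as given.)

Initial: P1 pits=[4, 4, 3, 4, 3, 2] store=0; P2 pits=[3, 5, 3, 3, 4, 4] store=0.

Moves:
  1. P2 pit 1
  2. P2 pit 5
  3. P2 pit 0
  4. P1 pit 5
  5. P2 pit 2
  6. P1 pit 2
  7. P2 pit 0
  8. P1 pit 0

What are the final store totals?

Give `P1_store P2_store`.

Answer: 3 3

Derivation:
Move 1: P2 pit1 -> P1=[4,4,3,4,3,2](0) P2=[3,0,4,4,5,5](1)
Move 2: P2 pit5 -> P1=[5,5,4,5,3,2](0) P2=[3,0,4,4,5,0](2)
Move 3: P2 pit0 -> P1=[5,5,4,5,3,2](0) P2=[0,1,5,5,5,0](2)
Move 4: P1 pit5 -> P1=[5,5,4,5,3,0](1) P2=[1,1,5,5,5,0](2)
Move 5: P2 pit2 -> P1=[6,5,4,5,3,0](1) P2=[1,1,0,6,6,1](3)
Move 6: P1 pit2 -> P1=[6,5,0,6,4,1](2) P2=[1,1,0,6,6,1](3)
Move 7: P2 pit0 -> P1=[6,5,0,6,4,1](2) P2=[0,2,0,6,6,1](3)
Move 8: P1 pit0 -> P1=[0,6,1,7,5,2](3) P2=[0,2,0,6,6,1](3)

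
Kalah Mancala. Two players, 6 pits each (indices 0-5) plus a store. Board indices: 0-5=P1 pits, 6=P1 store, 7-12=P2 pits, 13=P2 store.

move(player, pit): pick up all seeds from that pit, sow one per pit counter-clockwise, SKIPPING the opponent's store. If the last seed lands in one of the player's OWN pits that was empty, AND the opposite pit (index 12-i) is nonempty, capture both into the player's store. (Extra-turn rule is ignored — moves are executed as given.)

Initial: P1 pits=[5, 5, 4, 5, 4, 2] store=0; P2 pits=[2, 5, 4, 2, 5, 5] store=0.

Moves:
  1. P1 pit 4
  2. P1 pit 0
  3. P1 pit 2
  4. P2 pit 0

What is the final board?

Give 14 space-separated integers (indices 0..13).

Answer: 0 6 0 7 2 5 2 0 7 5 3 6 5 0

Derivation:
Move 1: P1 pit4 -> P1=[5,5,4,5,0,3](1) P2=[3,6,4,2,5,5](0)
Move 2: P1 pit0 -> P1=[0,6,5,6,1,4](1) P2=[3,6,4,2,5,5](0)
Move 3: P1 pit2 -> P1=[0,6,0,7,2,5](2) P2=[4,6,4,2,5,5](0)
Move 4: P2 pit0 -> P1=[0,6,0,7,2,5](2) P2=[0,7,5,3,6,5](0)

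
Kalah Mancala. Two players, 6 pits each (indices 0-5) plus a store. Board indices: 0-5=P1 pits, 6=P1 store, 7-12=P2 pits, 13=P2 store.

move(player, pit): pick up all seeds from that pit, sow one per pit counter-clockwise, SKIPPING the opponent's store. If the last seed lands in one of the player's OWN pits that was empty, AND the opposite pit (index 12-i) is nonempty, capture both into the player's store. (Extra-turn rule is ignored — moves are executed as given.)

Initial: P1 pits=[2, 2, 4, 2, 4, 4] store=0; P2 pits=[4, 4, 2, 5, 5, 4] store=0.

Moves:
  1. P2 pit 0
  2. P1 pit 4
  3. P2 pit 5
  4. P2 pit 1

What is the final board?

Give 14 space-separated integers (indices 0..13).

Move 1: P2 pit0 -> P1=[2,2,4,2,4,4](0) P2=[0,5,3,6,6,4](0)
Move 2: P1 pit4 -> P1=[2,2,4,2,0,5](1) P2=[1,6,3,6,6,4](0)
Move 3: P2 pit5 -> P1=[3,3,5,2,0,5](1) P2=[1,6,3,6,6,0](1)
Move 4: P2 pit1 -> P1=[4,3,5,2,0,5](1) P2=[1,0,4,7,7,1](2)

Answer: 4 3 5 2 0 5 1 1 0 4 7 7 1 2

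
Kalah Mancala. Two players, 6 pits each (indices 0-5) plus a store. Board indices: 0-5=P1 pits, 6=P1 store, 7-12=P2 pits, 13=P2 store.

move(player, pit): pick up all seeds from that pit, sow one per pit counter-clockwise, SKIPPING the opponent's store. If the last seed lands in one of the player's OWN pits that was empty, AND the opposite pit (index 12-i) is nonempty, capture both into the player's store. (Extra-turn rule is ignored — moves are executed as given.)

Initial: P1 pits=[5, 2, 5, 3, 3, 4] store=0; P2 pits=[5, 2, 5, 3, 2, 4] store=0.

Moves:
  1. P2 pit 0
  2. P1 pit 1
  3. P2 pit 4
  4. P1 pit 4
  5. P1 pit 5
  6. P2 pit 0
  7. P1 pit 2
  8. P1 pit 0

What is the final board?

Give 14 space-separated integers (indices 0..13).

Answer: 0 1 1 6 2 2 4 1 6 8 5 0 6 1

Derivation:
Move 1: P2 pit0 -> P1=[5,2,5,3,3,4](0) P2=[0,3,6,4,3,5](0)
Move 2: P1 pit1 -> P1=[5,0,6,4,3,4](0) P2=[0,3,6,4,3,5](0)
Move 3: P2 pit4 -> P1=[6,0,6,4,3,4](0) P2=[0,3,6,4,0,6](1)
Move 4: P1 pit4 -> P1=[6,0,6,4,0,5](1) P2=[1,3,6,4,0,6](1)
Move 5: P1 pit5 -> P1=[6,0,6,4,0,0](2) P2=[2,4,7,5,0,6](1)
Move 6: P2 pit0 -> P1=[6,0,6,4,0,0](2) P2=[0,5,8,5,0,6](1)
Move 7: P1 pit2 -> P1=[6,0,0,5,1,1](3) P2=[1,6,8,5,0,6](1)
Move 8: P1 pit0 -> P1=[0,1,1,6,2,2](4) P2=[1,6,8,5,0,6](1)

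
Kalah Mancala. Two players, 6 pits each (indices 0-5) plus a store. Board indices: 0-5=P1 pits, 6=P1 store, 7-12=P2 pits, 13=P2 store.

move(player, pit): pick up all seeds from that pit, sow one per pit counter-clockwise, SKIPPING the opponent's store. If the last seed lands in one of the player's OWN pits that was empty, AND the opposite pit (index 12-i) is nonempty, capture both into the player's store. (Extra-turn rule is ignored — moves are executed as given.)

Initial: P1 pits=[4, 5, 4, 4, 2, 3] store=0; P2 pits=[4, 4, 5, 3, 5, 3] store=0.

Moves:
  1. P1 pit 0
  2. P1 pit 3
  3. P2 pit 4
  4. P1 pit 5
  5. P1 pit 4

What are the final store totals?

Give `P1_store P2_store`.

Answer: 3 1

Derivation:
Move 1: P1 pit0 -> P1=[0,6,5,5,3,3](0) P2=[4,4,5,3,5,3](0)
Move 2: P1 pit3 -> P1=[0,6,5,0,4,4](1) P2=[5,5,5,3,5,3](0)
Move 3: P2 pit4 -> P1=[1,7,6,0,4,4](1) P2=[5,5,5,3,0,4](1)
Move 4: P1 pit5 -> P1=[1,7,6,0,4,0](2) P2=[6,6,6,3,0,4](1)
Move 5: P1 pit4 -> P1=[1,7,6,0,0,1](3) P2=[7,7,6,3,0,4](1)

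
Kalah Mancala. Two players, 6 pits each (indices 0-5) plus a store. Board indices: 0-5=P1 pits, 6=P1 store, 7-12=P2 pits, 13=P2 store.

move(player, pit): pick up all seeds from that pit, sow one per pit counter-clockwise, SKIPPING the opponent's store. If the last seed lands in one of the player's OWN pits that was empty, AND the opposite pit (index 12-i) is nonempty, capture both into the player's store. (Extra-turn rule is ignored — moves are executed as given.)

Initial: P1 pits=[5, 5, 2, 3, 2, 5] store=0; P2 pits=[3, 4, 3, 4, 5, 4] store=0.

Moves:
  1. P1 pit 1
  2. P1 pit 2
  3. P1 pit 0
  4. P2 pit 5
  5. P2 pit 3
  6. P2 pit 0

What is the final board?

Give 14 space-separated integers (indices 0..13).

Move 1: P1 pit1 -> P1=[5,0,3,4,3,6](1) P2=[3,4,3,4,5,4](0)
Move 2: P1 pit2 -> P1=[5,0,0,5,4,7](1) P2=[3,4,3,4,5,4](0)
Move 3: P1 pit0 -> P1=[0,1,1,6,5,8](1) P2=[3,4,3,4,5,4](0)
Move 4: P2 pit5 -> P1=[1,2,2,6,5,8](1) P2=[3,4,3,4,5,0](1)
Move 5: P2 pit3 -> P1=[2,2,2,6,5,8](1) P2=[3,4,3,0,6,1](2)
Move 6: P2 pit0 -> P1=[2,2,0,6,5,8](1) P2=[0,5,4,0,6,1](5)

Answer: 2 2 0 6 5 8 1 0 5 4 0 6 1 5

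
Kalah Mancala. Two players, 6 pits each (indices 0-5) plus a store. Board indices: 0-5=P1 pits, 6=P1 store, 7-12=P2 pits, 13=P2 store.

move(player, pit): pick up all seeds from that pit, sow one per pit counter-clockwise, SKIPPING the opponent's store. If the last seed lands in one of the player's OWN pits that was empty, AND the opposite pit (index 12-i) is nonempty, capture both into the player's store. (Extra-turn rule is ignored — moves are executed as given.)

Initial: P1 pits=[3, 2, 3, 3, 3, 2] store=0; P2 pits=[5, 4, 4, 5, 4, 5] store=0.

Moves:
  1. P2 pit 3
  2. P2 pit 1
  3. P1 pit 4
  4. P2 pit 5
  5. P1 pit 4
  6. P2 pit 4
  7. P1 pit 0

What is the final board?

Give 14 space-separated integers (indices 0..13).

Answer: 0 6 6 6 1 6 2 6 0 5 1 0 1 3

Derivation:
Move 1: P2 pit3 -> P1=[4,3,3,3,3,2](0) P2=[5,4,4,0,5,6](1)
Move 2: P2 pit1 -> P1=[4,3,3,3,3,2](0) P2=[5,0,5,1,6,7](1)
Move 3: P1 pit4 -> P1=[4,3,3,3,0,3](1) P2=[6,0,5,1,6,7](1)
Move 4: P2 pit5 -> P1=[5,4,4,4,1,4](1) P2=[6,0,5,1,6,0](2)
Move 5: P1 pit4 -> P1=[5,4,4,4,0,5](1) P2=[6,0,5,1,6,0](2)
Move 6: P2 pit4 -> P1=[6,5,5,5,0,5](1) P2=[6,0,5,1,0,1](3)
Move 7: P1 pit0 -> P1=[0,6,6,6,1,6](2) P2=[6,0,5,1,0,1](3)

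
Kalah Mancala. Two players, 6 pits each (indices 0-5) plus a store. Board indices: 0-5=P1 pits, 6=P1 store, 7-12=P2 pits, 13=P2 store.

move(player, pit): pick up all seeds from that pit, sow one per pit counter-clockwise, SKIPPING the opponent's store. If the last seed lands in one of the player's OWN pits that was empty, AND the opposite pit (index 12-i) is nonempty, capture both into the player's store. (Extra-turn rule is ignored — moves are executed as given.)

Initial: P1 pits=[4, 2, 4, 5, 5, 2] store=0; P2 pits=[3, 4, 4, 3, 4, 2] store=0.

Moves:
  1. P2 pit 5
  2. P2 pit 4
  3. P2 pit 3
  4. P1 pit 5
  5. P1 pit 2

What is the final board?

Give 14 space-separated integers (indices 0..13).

Move 1: P2 pit5 -> P1=[5,2,4,5,5,2](0) P2=[3,4,4,3,4,0](1)
Move 2: P2 pit4 -> P1=[6,3,4,5,5,2](0) P2=[3,4,4,3,0,1](2)
Move 3: P2 pit3 -> P1=[6,3,4,5,5,2](0) P2=[3,4,4,0,1,2](3)
Move 4: P1 pit5 -> P1=[6,3,4,5,5,0](1) P2=[4,4,4,0,1,2](3)
Move 5: P1 pit2 -> P1=[6,3,0,6,6,1](2) P2=[4,4,4,0,1,2](3)

Answer: 6 3 0 6 6 1 2 4 4 4 0 1 2 3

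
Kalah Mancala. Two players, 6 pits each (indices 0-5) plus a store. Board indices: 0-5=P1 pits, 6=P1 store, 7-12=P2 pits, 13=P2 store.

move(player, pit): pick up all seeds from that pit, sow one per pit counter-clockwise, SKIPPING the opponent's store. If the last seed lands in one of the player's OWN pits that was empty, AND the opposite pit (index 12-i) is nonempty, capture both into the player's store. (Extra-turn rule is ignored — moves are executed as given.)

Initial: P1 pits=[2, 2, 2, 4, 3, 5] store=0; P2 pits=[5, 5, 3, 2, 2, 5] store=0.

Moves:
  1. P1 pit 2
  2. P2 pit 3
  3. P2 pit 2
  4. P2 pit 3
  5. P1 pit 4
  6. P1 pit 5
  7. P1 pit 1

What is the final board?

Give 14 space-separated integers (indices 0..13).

Move 1: P1 pit2 -> P1=[2,2,0,5,4,5](0) P2=[5,5,3,2,2,5](0)
Move 2: P2 pit3 -> P1=[2,2,0,5,4,5](0) P2=[5,5,3,0,3,6](0)
Move 3: P2 pit2 -> P1=[2,2,0,5,4,5](0) P2=[5,5,0,1,4,7](0)
Move 4: P2 pit3 -> P1=[2,2,0,5,4,5](0) P2=[5,5,0,0,5,7](0)
Move 5: P1 pit4 -> P1=[2,2,0,5,0,6](1) P2=[6,6,0,0,5,7](0)
Move 6: P1 pit5 -> P1=[2,2,0,5,0,0](2) P2=[7,7,1,1,6,7](0)
Move 7: P1 pit1 -> P1=[2,0,1,6,0,0](2) P2=[7,7,1,1,6,7](0)

Answer: 2 0 1 6 0 0 2 7 7 1 1 6 7 0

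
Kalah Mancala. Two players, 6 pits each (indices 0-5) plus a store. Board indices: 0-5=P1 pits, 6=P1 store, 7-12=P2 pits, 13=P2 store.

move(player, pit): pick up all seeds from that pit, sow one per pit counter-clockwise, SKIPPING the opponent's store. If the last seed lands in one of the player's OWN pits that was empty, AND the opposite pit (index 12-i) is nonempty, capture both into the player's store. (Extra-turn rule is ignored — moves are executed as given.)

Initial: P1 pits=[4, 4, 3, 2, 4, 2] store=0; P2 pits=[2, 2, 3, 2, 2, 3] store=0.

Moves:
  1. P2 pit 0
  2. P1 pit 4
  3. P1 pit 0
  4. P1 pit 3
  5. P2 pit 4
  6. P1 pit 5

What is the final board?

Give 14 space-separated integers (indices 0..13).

Answer: 0 5 4 0 1 0 8 2 1 5 2 0 4 1

Derivation:
Move 1: P2 pit0 -> P1=[4,4,3,2,4,2](0) P2=[0,3,4,2,2,3](0)
Move 2: P1 pit4 -> P1=[4,4,3,2,0,3](1) P2=[1,4,4,2,2,3](0)
Move 3: P1 pit0 -> P1=[0,5,4,3,0,3](6) P2=[1,0,4,2,2,3](0)
Move 4: P1 pit3 -> P1=[0,5,4,0,1,4](7) P2=[1,0,4,2,2,3](0)
Move 5: P2 pit4 -> P1=[0,5,4,0,1,4](7) P2=[1,0,4,2,0,4](1)
Move 6: P1 pit5 -> P1=[0,5,4,0,1,0](8) P2=[2,1,5,2,0,4](1)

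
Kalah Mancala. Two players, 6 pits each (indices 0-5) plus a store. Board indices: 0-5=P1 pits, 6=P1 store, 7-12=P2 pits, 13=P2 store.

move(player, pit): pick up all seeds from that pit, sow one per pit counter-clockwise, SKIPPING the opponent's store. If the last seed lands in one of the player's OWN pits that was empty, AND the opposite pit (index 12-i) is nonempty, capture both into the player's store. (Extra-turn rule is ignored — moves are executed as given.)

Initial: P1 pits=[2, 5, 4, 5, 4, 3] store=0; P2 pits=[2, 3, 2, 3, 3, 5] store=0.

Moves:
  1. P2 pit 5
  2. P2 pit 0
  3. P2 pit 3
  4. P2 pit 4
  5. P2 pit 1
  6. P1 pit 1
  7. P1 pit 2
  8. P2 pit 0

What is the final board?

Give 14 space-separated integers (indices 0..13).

Answer: 4 0 0 8 6 5 2 0 3 5 1 1 3 3

Derivation:
Move 1: P2 pit5 -> P1=[3,6,5,6,4,3](0) P2=[2,3,2,3,3,0](1)
Move 2: P2 pit0 -> P1=[3,6,5,6,4,3](0) P2=[0,4,3,3,3,0](1)
Move 3: P2 pit3 -> P1=[3,6,5,6,4,3](0) P2=[0,4,3,0,4,1](2)
Move 4: P2 pit4 -> P1=[4,7,5,6,4,3](0) P2=[0,4,3,0,0,2](3)
Move 5: P2 pit1 -> P1=[4,7,5,6,4,3](0) P2=[0,0,4,1,1,3](3)
Move 6: P1 pit1 -> P1=[4,0,6,7,5,4](1) P2=[1,1,4,1,1,3](3)
Move 7: P1 pit2 -> P1=[4,0,0,8,6,5](2) P2=[2,2,4,1,1,3](3)
Move 8: P2 pit0 -> P1=[4,0,0,8,6,5](2) P2=[0,3,5,1,1,3](3)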